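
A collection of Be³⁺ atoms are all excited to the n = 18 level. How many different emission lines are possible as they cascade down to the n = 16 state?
3

The electron can occupy levels n = 16, 17, ..., 18 during de-excitation — that is m = 18 - 16 + 1 = 3 distinct levels.

The number of distinct spectral lines equals the number of ways to choose 2 of these m levels (each pair gives one possible emission transition):

Number of lines = m(m-1)/2 = 3×2/2 = 3

These correspond to all possible transitions between the 3 levels:
18 → 17, 18 → 16, 17 → 16

Each transition produces a photon with a unique energy (and thus wavelength). This count does not depend on Z.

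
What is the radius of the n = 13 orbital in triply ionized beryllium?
2.2358 nm (or 22.3577 Å)

The Bohr radius formula is:
r_n = n² a₀ / Z

where a₀ = 0.0529177 nm is the Bohr radius.

For Be³⁺ (Z = 4) at n = 13:
r_13 = 13² × 0.0529177 nm / 4
r_13 = 169 × 0.0529177 nm / 4
r_13 = 8.94309 nm / 4
r_13 = 2.2358 nm

The electron orbits at approximately 2.2358 nm from the nucleus.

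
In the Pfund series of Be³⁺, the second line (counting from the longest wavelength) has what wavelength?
290.70 nm

The lines of a series are numbered from the longest wavelength (smallest ΔE) outward; the second line is the transition from n = n_f + 2 to n_f.
The Pfund series has all transitions ending at n_f = 5.

For Be³⁺ (Z = 4), the second line (β-line) is the jump from n = 7 to n = 5:
E_7 = -13.6057 × 4² / 7² = -4.442678 eV
E_5 = -13.6057 × 4² / 5² = -8.707648 eV
ΔE = E_7 - E_5 = 4.264970 eV

λ = hc/E = 1239.84 eV·nm / 4.264970 eV
λ = 290.70 nm

This is the β-line of the Pfund series in Be³⁺.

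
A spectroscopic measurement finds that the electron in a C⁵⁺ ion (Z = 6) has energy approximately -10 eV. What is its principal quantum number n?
n = 7

The exact energy levels follow E_n = -13.6057 Z² / n² eV with Z = 6.

The measured value (-10 eV) is reported to only 2 significant figures, so we must test candidate n values and see which one matches to that precision.

Candidate energies:
  n = 5:  E = -13.6057 × 6² / 5² = -19.59221 eV
  n = 6:  E = -13.6057 × 6² / 6² = -13.60570 eV
  n = 7:  E = -13.6057 × 6² / 7² = -9.99602 eV  ← matches
  n = 8:  E = -13.6057 × 6² / 8² = -7.65321 eV
  n = 9:  E = -13.6057 × 6² / 9² = -6.04698 eV

Checking against the measurement of -10 eV (2 sig figs), only n = 7 agrees:
E_7 = -9.99602 eV, which rounds to -10 eV ✓

Therefore n = 7.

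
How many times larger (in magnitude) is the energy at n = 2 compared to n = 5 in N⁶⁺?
6.250

Using E_n = -13.6057 Z² / n² eV with Z = 7:

E_2 = -13.6057 × 7² / 2² = -666.6793 / 4 = -166.669825000 eV
E_5 = -13.6057 × 7² / 5² = -666.6793 / 25 = -26.667172000 eV

The ratio is:
E_2/E_5 = (-166.669825000) / (-26.667172000)
E_2/E_5 = (-666.6793/4) / (-666.6793/25)
E_2/E_5 = 25/4
E_2/E_5 = 6.250
(Note: the Z² factors cancel in the ratio.)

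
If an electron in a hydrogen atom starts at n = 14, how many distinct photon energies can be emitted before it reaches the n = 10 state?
10

The electron can occupy levels n = 10, 11, ..., 14 during de-excitation — that is m = 14 - 10 + 1 = 5 distinct levels.

The number of distinct spectral lines equals the number of ways to choose 2 of these m levels (each pair gives one possible emission transition):

Number of lines = m(m-1)/2 = 5×4/2 = 10

These correspond to all possible transitions between the 5 levels:
14 → 13, 14 → 12, 14 → 11, 14 → 10, 13 → 12, 13 → 11, 13 → 10, 12 → 11...

Each transition produces a photon with a unique energy (and thus wavelength). This count does not depend on Z.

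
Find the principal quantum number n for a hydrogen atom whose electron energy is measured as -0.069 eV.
n = 14

The exact energy levels follow E_n = -13.6057 eV / n².

The measured value (-0.069 eV) is reported to only 2 significant figures, so we must test candidate n values and see which one matches to that precision.

Candidate energies:
  n = 12:  E = -13.6057/12² = -0.09448 eV
  n = 13:  E = -13.6057/13² = -0.08051 eV
  n = 14:  E = -13.6057/14² = -0.06942 eV  ← matches
  n = 15:  E = -13.6057/15² = -0.06047 eV
  n = 16:  E = -13.6057/16² = -0.05315 eV

Checking against the measurement of -0.069 eV (2 sig figs), only n = 14 agrees:
E_14 = -0.06942 eV, which rounds to -0.069 eV ✓

Therefore n = 14.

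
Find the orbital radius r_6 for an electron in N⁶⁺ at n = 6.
0.272148 nm (or 2.721483 Å)

The Bohr radius formula is:
r_n = n² a₀ / Z

where a₀ = 0.052917721 nm is the Bohr radius.

For N⁶⁺ (Z = 7) at n = 6:
r_6 = 6² × 0.052917721 nm / 7
r_6 = 36 × 0.052917721 nm / 7
r_6 = 1.9050380 nm / 7
r_6 = 0.272148 nm

The electron orbits at approximately 0.272148 nm from the nucleus.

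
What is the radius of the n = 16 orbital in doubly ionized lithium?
4.51565 nm (or 45.15645 Å)

The Bohr radius formula is:
r_n = n² a₀ / Z

where a₀ = 0.05291772 nm is the Bohr radius.

For Li²⁺ (Z = 3) at n = 16:
r_16 = 16² × 0.05291772 nm / 3
r_16 = 256 × 0.05291772 nm / 3
r_16 = 13.546936 nm / 3
r_16 = 4.51565 nm

The electron orbits at approximately 4.51565 nm from the nucleus.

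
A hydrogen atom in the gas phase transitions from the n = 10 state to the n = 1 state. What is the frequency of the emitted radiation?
3.26e+15 Hz

First, find the transition energy:
E_10 = -13.6057 / 10² = -0.1360570 eV
E_1 = -13.6057 / 1² = -13.6057000 eV
|ΔE| = |E_1 - E_10| = 13.4696430 eV

Convert to Joules: E = 13.4696430 eV × (1.602177 × 10⁻¹⁹ J/eV) = 2.1581e-18 J

Using E = hf:
f = E/h = 2.1581e-18 J / (6.62607 × 10⁻³⁴ J·s)
f = 3.26e+15 Hz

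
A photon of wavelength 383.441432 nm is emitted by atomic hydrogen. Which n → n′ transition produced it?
n = 9 → n = 2

First, find the photon energy from the wavelength (hc = 1239.84 eV·nm):
E = hc/λ = 1239.84 eV·nm / 383.441432 nm = 3.2334534 eV

The energy levels of hydrogen satisfy E_n = -13.6057 / n² eV, so an emission n_i → n_f releases
ΔE = 13.6057 × (1/n_f² − 1/n_i²) eV.

Setting ΔE equal to the photon energy:
1/n_f² − 1/n_i² = 3.2334534 / 13.6057 = 0.23765432

Since 1/n_i² must be positive, we need 1/n_f² > 0.23765432, i.e. n_f ≤ 2. For each allowed n_f, solve n_i = (1/n_f² − 0.23765432)^(−1/2) and check whether it is a whole number:
  n_f = 1: 1/n_i² = 1.00000000 − 0.23765432 = 0.76234568 → n_i = 1.145  (not an integer) ✗
  n_f = 2: 1/n_i² = 0.25000000 − 0.23765432 = 0.01234568 → n_i = 9.000  → integer, n_i = 9 ✓

Only n_f = 2 gives an integer upper level, n_i = 9.

The transition is from n = 9 to n = 2 (emission).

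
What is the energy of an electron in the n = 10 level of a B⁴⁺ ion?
-3.401 eV

For hydrogen-like ions, the energy levels scale with Z²:
E_n = -13.6057 Z² / n² eV

For B⁴⁺ (Z = 5) at n = 10:
E_10 = -13.6057 × 5² / 10²
E_10 = -13.6057 × 25 / 100
E_10 = -340.1425 / 100
E_10 = -3.401 eV

The energy is 25 times more negative than hydrogen at the same n due to the stronger nuclear charge.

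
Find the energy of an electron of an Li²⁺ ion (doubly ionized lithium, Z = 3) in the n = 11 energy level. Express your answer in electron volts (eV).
-1.0120 eV

The energy levels of a hydrogen-like atom are given by:
E_n = -13.6057 Z² / n² eV  (with Z = 3 for Li²⁺)

For n = 11:
E_11 = -13.6057 × 3² / 11²
E_11 = -13.6057 × 9 / 121
E_11 = -1.0120 eV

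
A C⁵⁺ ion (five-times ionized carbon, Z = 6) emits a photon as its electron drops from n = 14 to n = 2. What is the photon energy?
119.9523 eV

The energy levels are E_n = -13.6057 Z² eV / n².

Energy at n = 14: E_14 = -13.6057 × 6² / 14² = -2.4990061 eV
Energy at n = 2: E_2 = -13.6057 × 6² / 2² = -122.4513000 eV

For emission (electron falling to lower state), the photon energy is:
E_photon = E_14 - E_2 = |-2.4990061 - (-122.4513000)|
E_photon = 119.9523 eV

This energy is carried away by the emitted photon.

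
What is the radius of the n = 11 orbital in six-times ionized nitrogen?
0.9147 nm (or 9.1472 Å)

The Bohr radius formula is:
r_n = n² a₀ / Z

where a₀ = 0.0529177 nm is the Bohr radius.

For N⁶⁺ (Z = 7) at n = 11:
r_11 = 11² × 0.0529177 nm / 7
r_11 = 121 × 0.0529177 nm / 7
r_11 = 6.40304 nm / 7
r_11 = 0.9147 nm

The electron orbits at approximately 0.9147 nm from the nucleus.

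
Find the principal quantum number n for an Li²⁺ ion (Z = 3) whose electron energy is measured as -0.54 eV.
n = 15

The exact energy levels follow E_n = -13.6057 Z² / n² eV with Z = 3.

The measured value (-0.54 eV) is reported to only 2 significant figures, so we must test candidate n values and see which one matches to that precision.

Candidate energies:
  n = 13:  E = -13.6057 × 3² / 13² = -0.724564 eV
  n = 14:  E = -13.6057 × 3² / 14² = -0.624752 eV
  n = 15:  E = -13.6057 × 3² / 15² = -0.544228 eV  ← matches
  n = 16:  E = -13.6057 × 3² / 16² = -0.478325 eV
  n = 17:  E = -13.6057 × 3² / 17² = -0.423707 eV

Checking against the measurement of -0.54 eV (2 sig figs), only n = 15 agrees:
E_15 = -0.544228 eV, which rounds to -0.54 eV ✓

Therefore n = 15.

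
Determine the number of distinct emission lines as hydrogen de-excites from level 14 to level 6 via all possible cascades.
36

The electron can occupy levels n = 6, 7, ..., 14 during de-excitation — that is m = 14 - 6 + 1 = 9 distinct levels.

The number of distinct spectral lines equals the number of ways to choose 2 of these m levels (each pair gives one possible emission transition):

Number of lines = m(m-1)/2 = 9×8/2 = 36

These correspond to all possible transitions between the 9 levels:
14 → 13, 14 → 12, 14 → 11, 14 → 10, 14 → 9, 14 → 8, 14 → 7, 14 → 6...

Each transition produces a photon with a unique energy (and thus wavelength). This count does not depend on Z.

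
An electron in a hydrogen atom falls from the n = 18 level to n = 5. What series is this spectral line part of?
Pfund series

The spectral series in hydrogen are named based on the final (lower) energy level:
- Lyman series: n_final = 1 (ultraviolet)
- Balmer series: n_final = 2 (visible/near-UV)
- Paschen series: n_final = 3 (infrared)
- Brackett series: n_final = 4 (infrared)
- Pfund series: n_final = 5 (far infrared)

Since this transition ends at n = 5, it belongs to the Pfund series.

For reference, this 18 → 5 line has photon energy
ΔE = 13.6057 eV × (1/5² - 1/18²) = 0.50223509877 eV,
corresponding to wavelength λ = hc/ΔE = 1239.84 eV·nm / 0.50223509877 eV = 2468.64467 nm in the far infrared region.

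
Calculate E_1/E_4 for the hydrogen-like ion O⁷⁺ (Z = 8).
16.00000

Using E_n = -13.6057 Z² / n² eV with Z = 8:

E_1 = -13.6057 × 8² / 1² = -870.7648 / 1 = -870.76480000000 eV
E_4 = -13.6057 × 8² / 4² = -870.7648 / 16 = -54.42280000000 eV

The ratio is:
E_1/E_4 = (-870.76480000000) / (-54.42280000000)
E_1/E_4 = (-870.7648/1) / (-870.7648/16)
E_1/E_4 = 16/1
E_1/E_4 = 16.00000
(Note: the Z² factors cancel in the ratio.)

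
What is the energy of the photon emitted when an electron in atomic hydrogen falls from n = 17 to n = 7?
0.2306 eV

The energy levels are E_n = -13.6057 eV / n².

Energy at n = 17: E_17 = -13.6057 / 17² = -0.0470785 eV
Energy at n = 7: E_7 = -13.6057 / 7² = -0.2776673 eV

For emission (electron falling to lower state), the photon energy is:
E_photon = E_17 - E_7 = |-0.0470785 - (-0.2776673)|
E_photon = 0.2306 eV

This energy is carried away by the emitted photon.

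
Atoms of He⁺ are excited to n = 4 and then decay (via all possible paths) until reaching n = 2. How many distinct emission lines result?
3

The electron can occupy levels n = 2, 3, ..., 4 during de-excitation — that is m = 4 - 2 + 1 = 3 distinct levels.

The number of distinct spectral lines equals the number of ways to choose 2 of these m levels (each pair gives one possible emission transition):

Number of lines = m(m-1)/2 = 3×2/2 = 3

These correspond to all possible transitions between the 3 levels:
4 → 3, 4 → 2, 3 → 2

Each transition produces a photon with a unique energy (and thus wavelength). This count does not depend on Z.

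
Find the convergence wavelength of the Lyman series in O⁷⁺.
1.42385 nm

The series limit corresponds to the transition from n = ∞ to n = 1.
This is the highest energy (shortest wavelength) transition in the Lyman series.

E_∞ = 0 eV
E_1 = -13.6057 × 8² / 1² = -870.7648000 eV

Energy at series limit:
ΔE = E_∞ - E_1 = 0 - (-870.7648000) = 870.7648000 eV
λ = hc/E = 1239.84 eV·nm / 870.7648000 eV = 1.42385 nm

This energy equals the ionization energy from the n = 1 state of O⁷⁺.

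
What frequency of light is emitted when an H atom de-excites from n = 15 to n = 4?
1.91e+14 Hz

First, find the transition energy:
E_15 = -13.6057 / 15² = -0.06046978 eV
E_4 = -13.6057 / 4² = -0.85035625 eV
|ΔE| = |E_4 - E_15| = 0.78988647 eV

Convert to Joules: E = 0.78988647 eV × (1.602177 × 10⁻¹⁹ J/eV) = 1.2655e-19 J

Using E = hf:
f = E/h = 1.2655e-19 J / (6.62607 × 10⁻³⁴ J·s)
f = 1.91e+14 Hz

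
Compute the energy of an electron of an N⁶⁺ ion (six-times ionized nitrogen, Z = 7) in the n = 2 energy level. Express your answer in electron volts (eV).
-166.66983 eV

The energy levels of a hydrogen-like atom are given by:
E_n = -13.6057 Z² / n² eV  (with Z = 7 for N⁶⁺)

For n = 2:
E_2 = -13.6057 × 7² / 2²
E_2 = -13.6057 × 49 / 4
E_2 = -166.66983 eV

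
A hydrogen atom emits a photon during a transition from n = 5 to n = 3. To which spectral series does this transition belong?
Paschen series

The spectral series in hydrogen are named based on the final (lower) energy level:
- Lyman series: n_final = 1 (ultraviolet)
- Balmer series: n_final = 2 (visible/near-UV)
- Paschen series: n_final = 3 (infrared)
- Brackett series: n_final = 4 (infrared)
- Pfund series: n_final = 5 (far infrared)

Since this transition ends at n = 3, it belongs to the Paschen series.

For reference, this 5 → 3 line has photon energy
ΔE = 13.6057 eV × (1/3² - 1/5²) = 0.9675164444 eV,
corresponding to wavelength λ = hc/ΔE = 1239.84 eV·nm / 0.9675164444 eV = 1281.4666 nm in the infrared region.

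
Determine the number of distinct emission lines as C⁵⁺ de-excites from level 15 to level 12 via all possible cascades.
6

The electron can occupy levels n = 12, 13, ..., 15 during de-excitation — that is m = 15 - 12 + 1 = 4 distinct levels.

The number of distinct spectral lines equals the number of ways to choose 2 of these m levels (each pair gives one possible emission transition):

Number of lines = m(m-1)/2 = 4×3/2 = 6

These correspond to all possible transitions between the 4 levels:
15 → 14, 15 → 13, 15 → 12, 14 → 13, 14 → 12, 13 → 12

Each transition produces a photon with a unique energy (and thus wavelength). This count does not depend on Z.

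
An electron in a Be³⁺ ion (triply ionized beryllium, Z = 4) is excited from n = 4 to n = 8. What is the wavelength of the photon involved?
121.5020 nm

First, find the transition energy using E_n = -13.6057 Z² / n² eV:
E_4 = -13.6057 × 4² / 4² = -13.6057000 eV
E_8 = -13.6057 × 4² / 8² = -3.4014250 eV

Photon energy: |ΔE| = |E_8 - E_4| = 10.2042750 eV

Convert to wavelength using E = hc/λ with hc = 1239.84 eV·nm:
λ = hc/E = 1239.84 eV·nm / 10.2042750 eV
λ = 121.5020 nm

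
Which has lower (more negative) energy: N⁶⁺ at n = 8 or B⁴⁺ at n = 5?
B⁴⁺ at n = 5 (E = -13.606 eV)

Using E_n = -13.6057 Z² / n² eV:

N⁶⁺ (Z = 7) at n = 8:
E = -13.6057 × 7² / 8² = -13.6057 × 49 / 64 = -10.416864 eV

B⁴⁺ (Z = 5) at n = 5:
E = -13.6057 × 5² / 5² = -13.6057 × 25 / 25 = -13.605700 eV

Since -13.605700 eV < -10.416864 eV,
B⁴⁺ at n = 5 is more tightly bound (requires more energy to ionize).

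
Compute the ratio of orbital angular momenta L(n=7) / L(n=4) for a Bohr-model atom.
1.750000

In the Bohr model, L_n = nℏ, so the ratio is purely the ratio of quantum numbers:

L_7/L_4 = 7ℏ / 4ℏ = 7/4 = 1.750000

The angular momentum scales linearly with n.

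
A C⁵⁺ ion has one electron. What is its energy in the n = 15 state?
-2.176912 eV

For hydrogen-like ions, the energy levels scale with Z²:
E_n = -13.6057 Z² / n² eV

For C⁵⁺ (Z = 6) at n = 15:
E_15 = -13.6057 × 6² / 15²
E_15 = -13.6057 × 36 / 225
E_15 = -489.8052 / 225
E_15 = -2.176912 eV

The energy is 36 times more negative than hydrogen at the same n due to the stronger nuclear charge.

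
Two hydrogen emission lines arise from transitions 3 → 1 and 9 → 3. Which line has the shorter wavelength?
3 → 1

Calculate the energy for each transition:

Transition 3 → 1:
ΔE₁ = |E_1 - E_3| = |-13.6057/1² - (-13.6057/3²)|
ΔE₁ = |-13.60570000000 - (-1.51174444444)| = 12.09395556 eV

Transition 9 → 3:
ΔE₂ = |E_3 - E_9| = |-13.6057/3² - (-13.6057/9²)|
ΔE₂ = |-1.51174444444 - (-0.16797160494)| = 1.34377284 eV

Since 12.09395556 eV > 1.34377284 eV, the transition 3 → 1 emits the more energetic photon.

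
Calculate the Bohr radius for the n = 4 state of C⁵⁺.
0.1411 nm (or 1.4111 Å)

The Bohr radius formula is:
r_n = n² a₀ / Z

where a₀ = 0.0529177 nm is the Bohr radius.

For C⁵⁺ (Z = 6) at n = 4:
r_4 = 4² × 0.0529177 nm / 6
r_4 = 16 × 0.0529177 nm / 6
r_4 = 0.84668 nm / 6
r_4 = 0.1411 nm

The electron orbits at approximately 0.1411 nm from the nucleus.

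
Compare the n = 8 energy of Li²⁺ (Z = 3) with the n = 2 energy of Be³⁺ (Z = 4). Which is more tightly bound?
Be³⁺ at n = 2 (E = -54.42 eV)

Using E_n = -13.6057 Z² / n² eV:

Li²⁺ (Z = 3) at n = 8:
E = -13.6057 × 3² / 8² = -13.6057 × 9 / 64 = -1.91330 eV

Be³⁺ (Z = 4) at n = 2:
E = -13.6057 × 4² / 2² = -13.6057 × 16 / 4 = -54.42280 eV

Since -54.42280 eV < -1.91330 eV,
Be³⁺ at n = 2 is more tightly bound (requires more energy to ionize).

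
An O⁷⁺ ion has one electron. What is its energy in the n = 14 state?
-4.44 eV

For hydrogen-like ions, the energy levels scale with Z²:
E_n = -13.6057 Z² / n² eV

For O⁷⁺ (Z = 8) at n = 14:
E_14 = -13.6057 × 8² / 14²
E_14 = -13.6057 × 64 / 196
E_14 = -870.7648 / 196
E_14 = -4.44 eV

The energy is 64 times more negative than hydrogen at the same n due to the stronger nuclear charge.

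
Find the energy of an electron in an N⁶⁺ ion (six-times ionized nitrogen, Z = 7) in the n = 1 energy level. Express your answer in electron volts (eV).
-666.679 eV

The energy levels of a hydrogen-like atom are given by:
E_n = -13.6057 Z² / n² eV  (with Z = 7 for N⁶⁺)

For n = 1:
E_1 = -13.6057 × 7² / 1²
E_1 = -13.6057 × 49 / 1
E_1 = -666.679 eV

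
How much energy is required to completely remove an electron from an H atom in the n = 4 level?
0.85036 eV

The ionization energy is the energy needed to remove the electron completely (n → ∞).

For hydrogen, E_n = -13.6057 eV / n².

At n = 4: E_4 = -13.6057 / 4² = -0.85035625 eV
At n = ∞: E_∞ = 0 eV

Ionization energy = E_∞ - E_4 = 0 - (-0.85035625) = 0.85035625 eV
Ionization energy ≈ 0.85036 eV

This is also called the binding energy of the electron in state n = 4.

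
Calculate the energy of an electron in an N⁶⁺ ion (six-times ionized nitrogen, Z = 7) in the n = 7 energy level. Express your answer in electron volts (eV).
-13.6057 eV

The energy levels of a hydrogen-like atom are given by:
E_n = -13.6057 Z² / n² eV  (with Z = 7 for N⁶⁺)

For n = 7:
E_7 = -13.6057 × 7² / 7²
E_7 = -13.6057 × 49 / 49
E_7 = -13.6057 eV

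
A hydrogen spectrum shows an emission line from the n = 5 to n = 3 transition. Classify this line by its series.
Paschen series

The spectral series in hydrogen are named based on the final (lower) energy level:
- Lyman series: n_final = 1 (ultraviolet)
- Balmer series: n_final = 2 (visible/near-UV)
- Paschen series: n_final = 3 (infrared)
- Brackett series: n_final = 4 (infrared)
- Pfund series: n_final = 5 (far infrared)

Since this transition ends at n = 3, it belongs to the Paschen series.

For reference, this 5 → 3 line has photon energy
ΔE = 13.6057 eV × (1/3² - 1/5²) = 0.9675164444 eV,
corresponding to wavelength λ = hc/ΔE = 1239.84 eV·nm / 0.9675164444 eV = 1281.4666 nm in the infrared region.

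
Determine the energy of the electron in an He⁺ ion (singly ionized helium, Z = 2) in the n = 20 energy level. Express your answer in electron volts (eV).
-0.136 eV

The energy levels of a hydrogen-like atom are given by:
E_n = -13.6057 Z² / n² eV  (with Z = 2 for He⁺)

For n = 20:
E_20 = -13.6057 × 2² / 20²
E_20 = -13.6057 × 4 / 400
E_20 = -0.136 eV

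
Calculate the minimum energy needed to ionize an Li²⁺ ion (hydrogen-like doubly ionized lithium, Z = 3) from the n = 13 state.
0.725 eV

The ionization energy is the energy needed to remove the electron completely (n → ∞).

For a hydrogen-like ion with Z = 3, E_n = -13.6057 Z² / n² eV.

At n = 13: E_13 = -13.6057 × 3² / 13² = -0.724564 eV
At n = ∞: E_∞ = 0 eV

Ionization energy = E_∞ - E_13 = 0 - (-0.724564) = 0.724564 eV
Ionization energy ≈ 0.725 eV

This is also called the binding energy of the electron in state n = 13.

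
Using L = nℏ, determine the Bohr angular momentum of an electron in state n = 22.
2.32e-33 J·s (or 22ℏ)

In the Bohr model, angular momentum is quantized:
L = nℏ

where ℏ = h/(2π) = 1.0546e-34 J·s

For n = 22:
L = 22 × 1.0546e-34 J·s
L = 2.32e-33 J·s

This can also be written as L = 22ℏ.
The angular momentum is an integer multiple of the reduced Planck constant.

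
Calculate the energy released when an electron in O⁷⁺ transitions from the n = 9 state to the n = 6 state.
13.4377 eV

The energy levels are E_n = -13.6057 Z² eV / n².

Energy at n = 9: E_9 = -13.6057 × 8² / 9² = -10.7501827 eV
Energy at n = 6: E_6 = -13.6057 × 8² / 6² = -24.1879111 eV

For emission (electron falling to lower state), the photon energy is:
E_photon = E_9 - E_6 = |-10.7501827 - (-24.1879111)|
E_photon = 13.4377 eV

This energy is carried away by the emitted photon.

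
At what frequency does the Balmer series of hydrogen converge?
8.2246e+14 Hz

The series limit corresponds to the transition from n = ∞ to n = 2.
This is the highest energy (shortest wavelength) transition in the Balmer series.

E_∞ = 0 eV
E_2 = -13.6057 / 2² = -3.4014250 eV

Energy at series limit:
ΔE = E_∞ - E_2 = 0 - (-3.4014250) = 3.4014250 eV
E = 3.4014250 eV × (1.602177 × 10⁻¹⁹ J/eV) = 5.449685e-19 J
f = E/h = 5.449685e-19 J / (6.62607 × 10⁻³⁴ J·s) = 8.2246e+14 Hz

This energy equals the ionization energy from the n = 2 state of hydrogen.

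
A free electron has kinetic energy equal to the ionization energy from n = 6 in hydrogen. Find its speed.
3.646e+05 m/s (or 0.121623% of c)

The binding energy at n = 6 for hydrogen is:
E_6 = -13.6057/6² = -0.37793611 eV
|E_6| = 0.37793611 eV

Convert to Joules:
KE = 0.37793611 eV × (1.602177 × 10⁻¹⁹ J/eV) = 6.05521e-20 J

Using KE = ½mv²:
v = √(2·KE/m_e)
v = √(2 × 6.05521e-20 J / 9.10938 × 10⁻³¹ kg)
v = 3.646e+05 m/s

This is approximately 0.121623% the speed of light.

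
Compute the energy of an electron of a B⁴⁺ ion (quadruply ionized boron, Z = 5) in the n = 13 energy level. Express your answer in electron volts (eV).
-2.0127 eV

The energy levels of a hydrogen-like atom are given by:
E_n = -13.6057 Z² / n² eV  (with Z = 5 for B⁴⁺)

For n = 13:
E_13 = -13.6057 × 5² / 13²
E_13 = -13.6057 × 25 / 169
E_13 = -2.0127 eV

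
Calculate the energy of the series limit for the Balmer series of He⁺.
13.6057 eV

The series limit corresponds to the transition from n = ∞ to n = 2.
This is the highest energy (shortest wavelength) transition in the Balmer series.

E_∞ = 0 eV
E_2 = -13.6057 × 2² / 2² = -13.6057 eV

Energy at series limit:
ΔE = E_∞ - E_2 = 0 - (-13.6057) = 13.6057 eV

This energy equals the ionization energy from the n = 2 state of He⁺.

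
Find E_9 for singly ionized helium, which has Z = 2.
-0.67 eV

For hydrogen-like ions, the energy levels scale with Z²:
E_n = -13.6057 Z² / n² eV

For He⁺ (Z = 2) at n = 9:
E_9 = -13.6057 × 2² / 9²
E_9 = -13.6057 × 4 / 81
E_9 = -54.4228 / 81
E_9 = -0.67 eV

The energy is 4 times more negative than hydrogen at the same n due to the stronger nuclear charge.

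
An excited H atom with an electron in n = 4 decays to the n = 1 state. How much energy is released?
12.75534 eV

The energy levels are E_n = -13.6057 eV / n².

Energy at n = 4: E_4 = -13.6057 / 4² = -0.85035625 eV
Energy at n = 1: E_1 = -13.6057 / 1² = -13.60570000 eV

For emission (electron falling to lower state), the photon energy is:
E_photon = E_4 - E_1 = |-0.85035625 - (-13.60570000)|
E_photon = 12.75534 eV

This energy is carried away by the emitted photon.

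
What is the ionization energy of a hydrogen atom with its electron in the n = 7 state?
0.277667 eV

The ionization energy is the energy needed to remove the electron completely (n → ∞).

For hydrogen, E_n = -13.6057 eV / n².

At n = 7: E_7 = -13.6057 / 7² = -0.277667347 eV
At n = ∞: E_∞ = 0 eV

Ionization energy = E_∞ - E_7 = 0 - (-0.277667347) = 0.277667347 eV
Ionization energy ≈ 0.277667 eV

This is also called the binding energy of the electron in state n = 7.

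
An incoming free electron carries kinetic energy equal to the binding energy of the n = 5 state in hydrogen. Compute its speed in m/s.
4.37539e+05 m/s (or 0.14595% of c)

The binding energy at n = 5 for hydrogen is:
E_5 = -13.6057/5² = -0.544228000 eV
|E_5| = 0.544228000 eV

Convert to Joules:
KE = 0.544228000 eV × (1.602177 × 10⁻¹⁹ J/eV) = 8.7194958e-20 J

Using KE = ½mv²:
v = √(2·KE/m_e)
v = √(2 × 8.7194958e-20 J / 9.10938 × 10⁻³¹ kg)
v = 4.37539e+05 m/s

This is approximately 0.14595% the speed of light.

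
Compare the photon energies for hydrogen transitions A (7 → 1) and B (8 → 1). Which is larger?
8 → 1

Calculate the energy for each transition:

Transition 7 → 1:
ΔE₁ = |E_1 - E_7| = |-13.6057/1² - (-13.6057/7²)|
ΔE₁ = |-13.6057000000 - (-0.2776673469)| = 13.3280327 eV

Transition 8 → 1:
ΔE₂ = |E_1 - E_8| = |-13.6057/1² - (-13.6057/8²)|
ΔE₂ = |-13.6057000000 - (-0.2125890625)| = 13.3931109 eV

Since 13.3931109 eV > 13.3280327 eV, the transition 8 → 1 emits the more energetic photon.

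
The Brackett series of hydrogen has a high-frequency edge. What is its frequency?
2.0562e+14 Hz

The series limit corresponds to the transition from n = ∞ to n = 4.
This is the highest energy (shortest wavelength) transition in the Brackett series.

E_∞ = 0 eV
E_4 = -13.6057 / 4² = -0.85035625 eV

Energy at series limit:
ΔE = E_∞ - E_4 = 0 - (-0.85035625) = 0.85035625 eV
E = 0.85035625 eV × (1.602177 × 10⁻¹⁹ J/eV) = 1.362421e-19 J
f = E/h = 1.362421e-19 J / (6.62607 × 10⁻³⁴ J·s) = 2.0562e+14 Hz

This energy equals the ionization energy from the n = 4 state of hydrogen.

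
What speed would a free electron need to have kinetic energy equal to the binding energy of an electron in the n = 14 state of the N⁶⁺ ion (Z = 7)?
1.09e+06 m/s (or 0.36% of c)

The binding energy at n = 14 for N⁶⁺ is:
E_14 = -13.6057 × 7²/14² = -3.40143 eV
|E_14| = 3.40143 eV

Convert to Joules:
KE = 3.40143 eV × (1.602177 × 10⁻¹⁹ J/eV) = 5.4497e-19 J

Using KE = ½mv²:
v = √(2·KE/m_e)
v = √(2 × 5.4497e-19 J / 9.10938 × 10⁻³¹ kg)
v = 1.09e+06 m/s

This is approximately 0.36% the speed of light.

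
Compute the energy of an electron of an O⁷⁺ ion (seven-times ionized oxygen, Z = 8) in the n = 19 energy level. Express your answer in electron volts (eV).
-2.412091 eV

The energy levels of a hydrogen-like atom are given by:
E_n = -13.6057 Z² / n² eV  (with Z = 8 for O⁷⁺)

For n = 19:
E_19 = -13.6057 × 8² / 19²
E_19 = -13.6057 × 64 / 361
E_19 = -2.412091 eV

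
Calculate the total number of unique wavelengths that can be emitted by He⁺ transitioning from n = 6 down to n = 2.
10

The electron can occupy levels n = 2, 3, ..., 6 during de-excitation — that is m = 6 - 2 + 1 = 5 distinct levels.

The number of distinct spectral lines equals the number of ways to choose 2 of these m levels (each pair gives one possible emission transition):

Number of lines = m(m-1)/2 = 5×4/2 = 10

These correspond to all possible transitions between the 5 levels:
6 → 5, 6 → 4, 6 → 3, 6 → 2, 5 → 4, 5 → 3, 5 → 2, 4 → 3...

Each transition produces a photon with a unique energy (and thus wavelength). This count does not depend on Z.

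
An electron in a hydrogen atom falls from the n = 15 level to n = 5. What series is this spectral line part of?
Pfund series

The spectral series in hydrogen are named based on the final (lower) energy level:
- Lyman series: n_final = 1 (ultraviolet)
- Balmer series: n_final = 2 (visible/near-UV)
- Paschen series: n_final = 3 (infrared)
- Brackett series: n_final = 4 (infrared)
- Pfund series: n_final = 5 (far infrared)

Since this transition ends at n = 5, it belongs to the Pfund series.

For reference, this 15 → 5 line has photon energy
ΔE = 13.6057 eV × (1/5² - 1/15²) = 0.48375822222 eV,
corresponding to wavelength λ = hc/ΔE = 1239.84 eV·nm / 0.48375822222 eV = 2562.93318 nm in the far infrared region.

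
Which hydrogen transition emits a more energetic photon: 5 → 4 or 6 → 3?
6 → 3

Calculate the energy for each transition:

Transition 5 → 4:
ΔE₁ = |E_4 - E_5| = |-13.6057/4² - (-13.6057/5²)|
ΔE₁ = |-0.85035625000 - (-0.54422800000)| = 0.30612825 eV

Transition 6 → 3:
ΔE₂ = |E_3 - E_6| = |-13.6057/3² - (-13.6057/6²)|
ΔE₂ = |-1.51174444444 - (-0.37793611111)| = 1.13380833 eV

Since 1.13380833 eV > 0.30612825 eV, the transition 6 → 3 emits the more energetic photon.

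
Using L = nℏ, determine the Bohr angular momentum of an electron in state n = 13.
1.371e-33 J·s (or 13ℏ)

In the Bohr model, angular momentum is quantized:
L = nℏ

where ℏ = h/(2π) = 1.05457e-34 J·s

For n = 13:
L = 13 × 1.05457e-34 J·s
L = 1.371e-33 J·s

This can also be written as L = 13ℏ.
The angular momentum is an integer multiple of the reduced Planck constant.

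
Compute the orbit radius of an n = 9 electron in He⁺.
2.143168 nm (or 21.431677 Å)

The Bohr radius formula is:
r_n = n² a₀ / Z

where a₀ = 0.052917721 nm is the Bohr radius.

For He⁺ (Z = 2) at n = 9:
r_9 = 9² × 0.052917721 nm / 2
r_9 = 81 × 0.052917721 nm / 2
r_9 = 4.2863354 nm / 2
r_9 = 2.143168 nm

The electron orbits at approximately 2.143168 nm from the nucleus.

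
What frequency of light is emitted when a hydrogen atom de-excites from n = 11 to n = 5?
1.04e+14 Hz

First, find the transition energy:
E_11 = -13.6057 / 11² = -0.11244380 eV
E_5 = -13.6057 / 5² = -0.54422800 eV
|ΔE| = |E_5 - E_11| = 0.43178420 eV

Convert to Joules: E = 0.43178420 eV × (1.602177 × 10⁻¹⁹ J/eV) = 6.9179e-20 J

Using E = hf:
f = E/h = 6.9179e-20 J / (6.62607 × 10⁻³⁴ J·s)
f = 1.04e+14 Hz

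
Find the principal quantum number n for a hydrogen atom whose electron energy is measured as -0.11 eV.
n = 11

The exact energy levels follow E_n = -13.6057 eV / n².

The measured value (-0.11 eV) is reported to only 2 significant figures, so we must test candidate n values and see which one matches to that precision.

Candidate energies:
  n = 9:  E = -13.6057/9² = -0.16797 eV
  n = 10:  E = -13.6057/10² = -0.13606 eV
  n = 11:  E = -13.6057/11² = -0.11244 eV  ← matches
  n = 12:  E = -13.6057/12² = -0.09448 eV
  n = 13:  E = -13.6057/13² = -0.08051 eV

Checking against the measurement of -0.11 eV (2 sig figs), only n = 11 agrees:
E_11 = -0.11244 eV, which rounds to -0.11 eV ✓

Therefore n = 11.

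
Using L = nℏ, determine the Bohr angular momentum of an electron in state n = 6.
6.3274e-34 J·s (or 6ℏ)

In the Bohr model, angular momentum is quantized:
L = nℏ

where ℏ = h/(2π) = 1.054572e-34 J·s

For n = 6:
L = 6 × 1.054572e-34 J·s
L = 6.3274e-34 J·s

This can also be written as L = 6ℏ.
The angular momentum is an integer multiple of the reduced Planck constant.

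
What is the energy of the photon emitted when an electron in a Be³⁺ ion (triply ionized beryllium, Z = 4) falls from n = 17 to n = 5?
7.954 eV

The energy levels are E_n = -13.6057 Z² eV / n².

Energy at n = 17: E_17 = -13.6057 × 4² / 17² = -0.753257 eV
Energy at n = 5: E_5 = -13.6057 × 4² / 5² = -8.707648 eV

For emission (electron falling to lower state), the photon energy is:
E_photon = E_17 - E_5 = |-0.753257 - (-8.707648)|
E_photon = 7.954 eV

This energy is carried away by the emitted photon.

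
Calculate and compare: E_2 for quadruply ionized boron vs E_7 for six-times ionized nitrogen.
B⁴⁺ at n = 2 (E = -85.036 eV)

Using E_n = -13.6057 Z² / n² eV:

B⁴⁺ (Z = 5) at n = 2:
E = -13.6057 × 5² / 2² = -13.6057 × 25 / 4 = -85.035625 eV

N⁶⁺ (Z = 7) at n = 7:
E = -13.6057 × 7² / 7² = -13.6057 × 49 / 49 = -13.605700 eV

Since -85.035625 eV < -13.605700 eV,
B⁴⁺ at n = 2 is more tightly bound (requires more energy to ionize).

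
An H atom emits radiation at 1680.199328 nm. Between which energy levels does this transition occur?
n = 11 → n = 4

First, find the photon energy from the wavelength (hc = 1239.84 eV·nm):
E = hc/λ = 1239.84 eV·nm / 1680.199328 nm = 0.73791245 eV

The energy levels of hydrogen satisfy E_n = -13.6057 / n² eV, so an emission n_i → n_f releases
ΔE = 13.6057 × (1/n_f² − 1/n_i²) eV.

Setting ΔE equal to the photon energy:
1/n_f² − 1/n_i² = 0.73791245 / 13.6057 = 0.054235537

Since 1/n_i² must be positive, we need 1/n_f² > 0.054235537, i.e. n_f ≤ 4. For each allowed n_f, solve n_i = (1/n_f² − 0.054235537)^(−1/2) and check whether it is a whole number:
  n_f = 1: 1/n_i² = 1.000000000 − 0.054235537 = 0.945764463 → n_i = 1.028  (not an integer) ✗
  n_f = 2: 1/n_i² = 0.250000000 − 0.054235537 = 0.195764463 → n_i = 2.260  (not an integer) ✗
  n_f = 3: 1/n_i² = 0.111111111 − 0.054235537 = 0.056875574 → n_i = 4.193  (not an integer) ✗
  n_f = 4: 1/n_i² = 0.062500000 − 0.054235537 = 0.008264463 → n_i = 11.000  → integer, n_i = 11 ✓

Only n_f = 4 gives an integer upper level, n_i = 11.

The transition is from n = 11 to n = 4 (emission).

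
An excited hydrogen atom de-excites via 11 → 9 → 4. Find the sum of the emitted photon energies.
0.73791 eV

The energy levels of hydrogen are E_n = -13.6057 / n² eV.

First transition (11 → 9):
ΔE₁ = |E_9 - E_11|
ΔE₁ = |-0.16797160494 - (-0.11244380165)| = 0.05552780 eV

Second transition (9 → 4):
ΔE₂ = |E_4 - E_9|
ΔE₂ = |-0.85035625000 - (-0.16797160494)| = 0.68238465 eV

Total energy released:
E_total = ΔE₁ + ΔE₂ = 0.05552780 + 0.68238465 = 0.73791 eV

Note: This equals the direct transition 11 → 4: 0.73791 eV ✓
Energy is conserved regardless of the path taken.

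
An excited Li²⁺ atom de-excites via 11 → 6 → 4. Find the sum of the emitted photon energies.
6.6412 eV

The energy levels of Li²⁺ are E_n = -13.6057 × 3² / n² eV.

First transition (11 → 6):
ΔE₁ = |E_6 - E_11|
ΔE₁ = |-3.4014250000 - (-1.0119942149)| = 2.3894308 eV

Second transition (6 → 4):
ΔE₂ = |E_4 - E_6|
ΔE₂ = |-7.6532062500 - (-3.4014250000)| = 4.2517813 eV

Total energy released:
E_total = ΔE₁ + ΔE₂ = 2.3894308 + 4.2517813 = 6.6412 eV

Note: This equals the direct transition 11 → 4: 6.6412 eV ✓
Energy is conserved regardless of the path taken.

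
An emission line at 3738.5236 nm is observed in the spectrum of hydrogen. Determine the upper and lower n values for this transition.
n = 8 → n = 5

First, find the photon energy from the wavelength (hc = 1239.84 eV·nm):
E = hc/λ = 1239.84 eV·nm / 3738.5236 nm = 0.33163894 eV

The energy levels of hydrogen satisfy E_n = -13.6057 / n² eV, so an emission n_i → n_f releases
ΔE = 13.6057 × (1/n_f² − 1/n_i²) eV.

Setting ΔE equal to the photon energy:
1/n_f² − 1/n_i² = 0.33163894 / 13.6057 = 0.024375000

Since 1/n_i² must be positive, we need 1/n_f² > 0.024375000, i.e. n_f ≤ 6. For each allowed n_f, solve n_i = (1/n_f² − 0.024375000)^(−1/2) and check whether it is a whole number:
  n_f = 1: 1/n_i² = 1.000000000 − 0.024375000 = 0.975625000 → n_i = 1.012  (not an integer) ✗
  n_f = 2: 1/n_i² = 0.250000000 − 0.024375000 = 0.225625000 → n_i = 2.105  (not an integer) ✗
  n_f = 3: 1/n_i² = 0.111111111 − 0.024375000 = 0.086736111 → n_i = 3.395  (not an integer) ✗
  n_f = 4: 1/n_i² = 0.062500000 − 0.024375000 = 0.038125000 → n_i = 5.121  (not an integer) ✗
  n_f = 5: 1/n_i² = 0.040000000 − 0.024375000 = 0.015625000 → n_i = 8.000  → integer, n_i = 8 ✓
  n_f = 6: 1/n_i² = 0.027777778 − 0.024375000 = 0.003402778 → n_i = 17.143  (not an integer) ✗

Only n_f = 5 gives an integer upper level, n_i = 8.

The transition is from n = 8 to n = 5 (emission).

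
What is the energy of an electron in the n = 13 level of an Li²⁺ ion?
-0.72 eV

For hydrogen-like ions, the energy levels scale with Z²:
E_n = -13.6057 Z² / n² eV

For Li²⁺ (Z = 3) at n = 13:
E_13 = -13.6057 × 3² / 13²
E_13 = -13.6057 × 9 / 169
E_13 = -122.4513 / 169
E_13 = -0.72 eV

The energy is 9 times more negative than hydrogen at the same n due to the stronger nuclear charge.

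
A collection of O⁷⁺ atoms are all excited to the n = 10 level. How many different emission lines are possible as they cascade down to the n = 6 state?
10

The electron can occupy levels n = 6, 7, ..., 10 during de-excitation — that is m = 10 - 6 + 1 = 5 distinct levels.

The number of distinct spectral lines equals the number of ways to choose 2 of these m levels (each pair gives one possible emission transition):

Number of lines = m(m-1)/2 = 5×4/2 = 10

These correspond to all possible transitions between the 5 levels:
10 → 9, 10 → 8, 10 → 7, 10 → 6, 9 → 8, 9 → 7, 9 → 6, 8 → 7...

Each transition produces a photon with a unique energy (and thus wavelength). This count does not depend on Z.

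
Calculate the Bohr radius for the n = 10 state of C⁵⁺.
0.8820 nm (or 8.8196 Å)

The Bohr radius formula is:
r_n = n² a₀ / Z

where a₀ = 0.0529177 nm is the Bohr radius.

For C⁵⁺ (Z = 6) at n = 10:
r_10 = 10² × 0.0529177 nm / 6
r_10 = 100 × 0.0529177 nm / 6
r_10 = 5.29177 nm / 6
r_10 = 0.8820 nm

The electron orbits at approximately 0.8820 nm from the nucleus.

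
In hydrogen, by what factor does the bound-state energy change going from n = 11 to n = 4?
7.562500

Using E_n = -13.6057 Z² / n² eV with Z = 1:

E_4 = -13.6057 / 4² = -13.6057 / 16 = -0.850356250000 eV
E_11 = -13.6057 / 11² = -13.6057 / 121 = -0.112443801653 eV

The ratio is:
E_4/E_11 = (-0.850356250000) / (-0.112443801653)
E_4/E_11 = (-13.6057/16) / (-13.6057/121)
E_4/E_11 = 121/16
E_4/E_11 = 7.562500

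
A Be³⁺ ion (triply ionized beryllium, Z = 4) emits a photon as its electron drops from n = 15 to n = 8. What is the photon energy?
2.43391 eV

The energy levels are E_n = -13.6057 Z² eV / n².

Energy at n = 15: E_15 = -13.6057 × 4² / 15² = -0.96751644 eV
Energy at n = 8: E_8 = -13.6057 × 4² / 8² = -3.40142500 eV

For emission (electron falling to lower state), the photon energy is:
E_photon = E_15 - E_8 = |-0.96751644 - (-3.40142500)|
E_photon = 2.43391 eV

This energy is carried away by the emitted photon.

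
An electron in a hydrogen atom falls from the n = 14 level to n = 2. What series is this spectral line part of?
Balmer series

The spectral series in hydrogen are named based on the final (lower) energy level:
- Lyman series: n_final = 1 (ultraviolet)
- Balmer series: n_final = 2 (visible/near-UV)
- Paschen series: n_final = 3 (infrared)
- Brackett series: n_final = 4 (infrared)
- Pfund series: n_final = 5 (far infrared)

Since this transition ends at n = 2, it belongs to the Balmer series.

For reference, this 14 → 2 line has photon energy
ΔE = 13.6057 eV × (1/2² - 1/14²) = 3.33200816 eV,
corresponding to wavelength λ = hc/ΔE = 1239.84 eV·nm / 3.33200816 eV = 372.0999 nm in the visible/near-UV region.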